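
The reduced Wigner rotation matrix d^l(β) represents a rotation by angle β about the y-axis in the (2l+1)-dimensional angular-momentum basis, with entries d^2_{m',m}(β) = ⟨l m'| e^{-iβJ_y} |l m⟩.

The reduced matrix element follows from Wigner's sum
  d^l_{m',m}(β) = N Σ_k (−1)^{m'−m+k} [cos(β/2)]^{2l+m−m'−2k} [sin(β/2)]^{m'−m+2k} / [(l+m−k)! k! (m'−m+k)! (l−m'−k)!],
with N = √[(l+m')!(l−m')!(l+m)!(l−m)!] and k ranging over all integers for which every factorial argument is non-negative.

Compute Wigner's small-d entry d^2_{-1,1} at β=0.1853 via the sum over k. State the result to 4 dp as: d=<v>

d=0.0254

d^2_{-1,1}(β=0.1853) via Wigner's sum:
Half-angle: c=0.995711, s=0.092518. N=√(1·6·6·1)=6.000000
Admissible k: 2..3 (factorial args all ≥0)
  k=2: (−1)^0·6.0000/(2)·0.9957^2·0.0925^2 = +0.025459
  k=3: (−1)^1·6.0000/(6)·0.9957^0·0.0925^4 = -0.000073
d^2_{-1,1}(0.1853) = +0.025459 -0.000073 = +0.025385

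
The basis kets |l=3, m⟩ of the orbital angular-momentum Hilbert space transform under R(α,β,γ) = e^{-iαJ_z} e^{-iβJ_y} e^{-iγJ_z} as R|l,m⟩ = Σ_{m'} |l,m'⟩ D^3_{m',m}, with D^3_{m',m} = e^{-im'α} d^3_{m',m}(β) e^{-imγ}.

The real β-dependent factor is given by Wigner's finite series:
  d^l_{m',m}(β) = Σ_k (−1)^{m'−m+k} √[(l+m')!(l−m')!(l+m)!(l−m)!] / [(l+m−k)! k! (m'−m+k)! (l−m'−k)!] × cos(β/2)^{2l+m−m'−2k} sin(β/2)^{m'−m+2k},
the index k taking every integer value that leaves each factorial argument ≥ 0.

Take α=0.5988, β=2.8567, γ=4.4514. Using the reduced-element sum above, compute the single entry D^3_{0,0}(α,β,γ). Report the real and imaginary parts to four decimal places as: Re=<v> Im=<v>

First d^3_{0,0}(β=2.8567), then the phase factors e^{-i(0)α} and e^{-i(0)γ}:
c=cos(2.8567/2)=0.141965, s=sin(2.8567/2)=0.989872; N=√[6·6·6·6]=36.000000
The bounds max(0,m−m')=0 and min(l+m,l−m')=3 give 4 terms
  k=0: (−1)^0·36.0000/(36)·0.1420^6·0.9899^0 = +0.000008
  k=1: (−1)^1·36.0000/(4)·0.1420^4·0.9899^2 = -0.003582
  k=2: (−1)^2·36.0000/(4)·0.1420^2·0.9899^4 = +0.174149
  k=3: (−1)^3·36.0000/(36)·0.1420^0·0.9899^6 = -0.940748
d^3_{0,0}(2.8567) = +0.000008 -0.003582 +0.174149 -0.940748 = -0.770173
Phases: e^{-i·(0)·0.5988}=+1.000000+0.000000i, e^{-i·(0)·4.4514}=+1.000000+0.000000i ⇒ D=-0.770173+0.000000i

Re=-0.7702 Im=0.0000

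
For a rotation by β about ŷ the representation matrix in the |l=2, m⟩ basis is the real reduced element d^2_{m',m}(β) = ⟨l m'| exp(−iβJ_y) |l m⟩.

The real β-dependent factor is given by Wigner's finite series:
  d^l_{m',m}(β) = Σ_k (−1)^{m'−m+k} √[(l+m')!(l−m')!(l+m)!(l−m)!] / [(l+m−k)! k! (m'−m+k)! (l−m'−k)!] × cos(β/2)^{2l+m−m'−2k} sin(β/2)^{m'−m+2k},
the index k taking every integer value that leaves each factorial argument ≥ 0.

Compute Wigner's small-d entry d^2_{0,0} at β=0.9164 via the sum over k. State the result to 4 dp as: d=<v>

d=0.0557

d^2_{0,0}(β=0.9164) via Wigner's sum:
Half-angle: c=0.896850, s=0.442334. N=√(2·2·2·2)=4.000000
Admissible k: 0..2 (factorial args all ≥0)
  k=0: (−1)^0·4.0000/(4)·0.8969^4·0.4423^0 = +0.646963
  k=1: (−1)^1·4.0000/(1)·0.8969^2·0.4423^2 = -0.629508
  k=2: (−1)^2·4.0000/(4)·0.8969^0·0.4423^4 = +0.038283
d^2_{0,0}(0.9164) = +0.646963 -0.629508 +0.038283 = +0.055738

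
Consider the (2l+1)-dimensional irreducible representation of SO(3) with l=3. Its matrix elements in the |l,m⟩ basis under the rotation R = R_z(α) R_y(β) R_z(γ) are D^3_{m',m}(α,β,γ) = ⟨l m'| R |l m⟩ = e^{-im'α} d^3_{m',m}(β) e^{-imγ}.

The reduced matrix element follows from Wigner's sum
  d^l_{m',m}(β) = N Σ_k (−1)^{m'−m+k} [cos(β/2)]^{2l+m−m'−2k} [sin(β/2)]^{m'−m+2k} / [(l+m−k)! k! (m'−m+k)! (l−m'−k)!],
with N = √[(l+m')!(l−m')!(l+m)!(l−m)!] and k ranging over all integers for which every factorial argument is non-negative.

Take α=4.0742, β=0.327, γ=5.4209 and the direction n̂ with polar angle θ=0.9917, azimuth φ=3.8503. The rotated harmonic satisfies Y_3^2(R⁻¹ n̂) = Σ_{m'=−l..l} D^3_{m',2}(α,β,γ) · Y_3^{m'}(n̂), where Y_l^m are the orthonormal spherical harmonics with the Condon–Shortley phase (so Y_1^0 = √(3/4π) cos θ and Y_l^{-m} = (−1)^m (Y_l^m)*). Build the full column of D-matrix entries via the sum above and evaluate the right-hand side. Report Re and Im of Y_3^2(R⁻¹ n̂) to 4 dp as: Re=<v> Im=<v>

Need the full column D^3_{m',2} for m'=−3..3 at α=4.0742, β=0.327, γ=5.4209.
cos(β/2)=0.986664, sin(β/2)=0.162773
d^3_{-3,2}: single k=5 term ⇒ +0.000276;  D = +0.000052+0.000271i
d^3_{-2,2}: k∈[4..5] ⇒ +0.003417 -0.000019 = +0.003398;  D = -0.003063-0.001473i
d^3_{-1,2}: k∈[3..4] ⇒ +0.026199 -0.000357 = +0.025842;  D = +0.022869-0.012034i
d^3_{0,2}: k∈[2..3] ⇒ +0.137531 -0.003743 = +0.133788;  D = -0.020492+0.132209i
d^3_{1,2}: k∈[1..2] ⇒ +0.481312 -0.026199 = +0.455113;  D = -0.319694-0.323919i
d^3_{2,2}: k∈[0..1] ⇒ +0.922603 -0.125548 = +0.797055;  D = +0.789185-0.111732i
d^3_{3,2}: single k=0 term ⇒ -0.372823;  D = +0.177937-0.327621i
Y_3^{m'}(θ=0.9917,φ=3.8503) and Σ D·Y over m':
  (+0.0001+0.0003i)·(+0.1290+0.2079i)  (-0.0031-0.0015i)·(+0.0599-0.3872i)  (+0.0229-0.0120i)·(-0.1022+0.0876i)  (-0.0205+0.1322i)·(-0.3068+0.0000i)  (-0.3197-0.3239i)·(+0.1022+0.0876i)  (+0.7892-0.1117i)·(+0.0599+0.3872i)  (+0.1779-0.3276i)·(-0.1290+0.2079i)
Y_3^2(R⁻¹ n̂) = +0.135561+0.280825i

Re=0.1356 Im=0.2808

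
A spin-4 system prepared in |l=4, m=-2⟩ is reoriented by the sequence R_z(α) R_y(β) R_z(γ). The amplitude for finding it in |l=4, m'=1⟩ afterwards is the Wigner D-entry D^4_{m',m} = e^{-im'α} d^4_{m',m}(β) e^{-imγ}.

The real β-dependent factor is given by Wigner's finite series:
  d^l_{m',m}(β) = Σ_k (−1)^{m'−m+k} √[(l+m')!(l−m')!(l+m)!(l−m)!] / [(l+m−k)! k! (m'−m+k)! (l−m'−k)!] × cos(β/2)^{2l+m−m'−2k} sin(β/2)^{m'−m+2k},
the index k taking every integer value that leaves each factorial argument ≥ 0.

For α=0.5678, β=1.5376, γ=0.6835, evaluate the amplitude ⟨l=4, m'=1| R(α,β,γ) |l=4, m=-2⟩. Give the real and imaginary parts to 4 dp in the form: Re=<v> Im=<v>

Re=0.0896 Im=0.0921

D^4_{1,-2}(0.5678,1.5376,0.6835) = e^{-i·1·0.5678}·d^4_{1,-2}(1.5376)·e^{-i·-2·0.6835}. Compute d first:
With c≡cos(β/2)=0.718746 and s≡sin(β/2)=0.695273, N=[120·6·2·720]^{1/2}=1018.233765
k∈{0,1,2} keeps every argument non-negative
  k=0: (−1)^3·1018.2338/(72)·0.7187^5·0.6953^3 = -0.911711
  k=1: (−1)^4·1018.2338/(48)·0.7187^3·0.6953^5 = +1.279703
  k=2: (−1)^5·1018.2338/(240)·0.7187^1·0.6953^7 = -0.239497
d^4_{1,-2}(1.5376) = -0.911711 +1.279703 -0.239497 = +0.128495
D = (+0.843086-0.537779i)·(+0.128495)·(+0.202389+0.979305i) = +0.089597+0.092105i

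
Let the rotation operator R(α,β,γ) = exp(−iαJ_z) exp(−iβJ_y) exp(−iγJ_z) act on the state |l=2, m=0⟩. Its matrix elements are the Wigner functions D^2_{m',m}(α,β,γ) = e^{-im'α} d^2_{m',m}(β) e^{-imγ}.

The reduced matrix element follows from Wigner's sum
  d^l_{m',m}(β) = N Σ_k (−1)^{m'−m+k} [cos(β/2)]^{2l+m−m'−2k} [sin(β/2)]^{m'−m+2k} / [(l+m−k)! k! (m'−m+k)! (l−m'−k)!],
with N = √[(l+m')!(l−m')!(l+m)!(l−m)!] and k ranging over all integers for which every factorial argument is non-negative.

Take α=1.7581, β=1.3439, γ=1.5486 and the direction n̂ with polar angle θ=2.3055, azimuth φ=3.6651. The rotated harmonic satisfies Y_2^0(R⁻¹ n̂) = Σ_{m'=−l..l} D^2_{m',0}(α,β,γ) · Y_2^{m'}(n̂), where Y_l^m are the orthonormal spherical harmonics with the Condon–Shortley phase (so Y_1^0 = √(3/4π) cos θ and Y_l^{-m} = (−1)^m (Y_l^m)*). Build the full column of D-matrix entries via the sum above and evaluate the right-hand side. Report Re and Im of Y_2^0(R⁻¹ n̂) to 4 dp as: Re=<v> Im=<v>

Re=-0.1720 Im=0.0000

Need the full column D^2_{m',0} for m'=−2..2 at α=1.7581, β=1.3439, γ=1.5486.
cos(β/2)=0.782609, sin(β/2)=0.622513
d^2_{-2,0}: single k=2 term ⇒ +0.581384;  D = -0.541065-0.212732i
d^2_{-1,0}: k∈[1..2] ⇒ +0.730902 -0.462452 = +0.268450;  D = -0.049988+0.263755i
d^2_{0,0}: k∈[0..2] ⇒ +0.375128 -0.949395 +0.150174 = -0.424093;  D = -0.424093+0.000000i
d^2_{1,0}: k∈[0..1] ⇒ -0.730902 +0.462452 = -0.268450;  D = +0.049988+0.263755i
d^2_{2,0}: single k=0 term ⇒ +0.581384;  D = -0.541065+0.212732i
Y_2^{m'}(θ=2.3055,φ=3.6651) and Σ D·Y over m':
  (-0.5411-0.2127i)·(+0.1064-0.1842i)  (-0.0500+0.2638i)·(+0.3328-0.1921i)  (-0.4241+0.0000i)·(+0.1098+0.0000i)  (+0.0500+0.2638i)·(-0.3328-0.1921i)  (-0.5411+0.2127i)·(+0.1064+0.1842i)
Y_2^0(R⁻¹ n̂) = -0.171974+0.000000i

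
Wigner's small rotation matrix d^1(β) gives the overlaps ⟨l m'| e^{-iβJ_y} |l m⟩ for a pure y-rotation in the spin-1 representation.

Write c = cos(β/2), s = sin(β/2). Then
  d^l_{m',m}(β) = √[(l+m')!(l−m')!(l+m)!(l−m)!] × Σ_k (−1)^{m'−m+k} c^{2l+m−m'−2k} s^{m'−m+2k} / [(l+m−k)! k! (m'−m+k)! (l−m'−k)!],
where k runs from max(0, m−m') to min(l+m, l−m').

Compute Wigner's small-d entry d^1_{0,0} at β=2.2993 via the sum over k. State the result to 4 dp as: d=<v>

d^1_{0,0}(β=2.2993) via Wigner's sum:
c=cos(2.2993/2)=0.408807, s=sin(2.2993/2)=0.912621; N=√[1·1·1·1]=1.000000
The bounds max(0,m−m')=0 and min(l+m,l−m')=1 give 2 terms
  k=0: (−1)^0·1.0000/(1)·0.4088^2·0.9126^0 = +0.167123
  k=1: (−1)^1·1.0000/(1)·0.4088^0·0.9126^2 = -0.832877
d^1_{0,0}(2.2993) = +0.167123 -0.832877 = -0.665754

d=-0.6658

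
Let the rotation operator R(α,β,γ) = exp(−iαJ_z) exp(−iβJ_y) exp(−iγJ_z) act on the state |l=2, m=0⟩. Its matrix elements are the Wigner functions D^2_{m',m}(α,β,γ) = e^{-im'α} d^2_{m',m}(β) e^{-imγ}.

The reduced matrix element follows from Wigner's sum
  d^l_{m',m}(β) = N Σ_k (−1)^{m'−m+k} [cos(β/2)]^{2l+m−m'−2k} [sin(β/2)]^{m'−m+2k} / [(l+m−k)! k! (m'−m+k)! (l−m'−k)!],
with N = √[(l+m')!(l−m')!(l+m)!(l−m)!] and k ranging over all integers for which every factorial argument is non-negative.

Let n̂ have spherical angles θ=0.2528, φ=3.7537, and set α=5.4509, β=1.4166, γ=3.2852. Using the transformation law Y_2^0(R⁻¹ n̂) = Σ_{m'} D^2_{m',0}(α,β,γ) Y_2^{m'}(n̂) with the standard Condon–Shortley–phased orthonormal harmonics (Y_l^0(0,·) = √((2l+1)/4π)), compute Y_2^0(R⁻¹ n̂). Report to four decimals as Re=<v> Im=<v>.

Need the full column D^2_{m',0} for m'=−2..2 at α=5.4509, β=1.4166, γ=3.2852.
cos(β/2)=0.759469, sin(β/2)=0.650544
d^2_{-2,0}: single k=2 term ⇒ +0.597927;  D = -0.055988-0.595300i
d^2_{-1,0}: k∈[1..2] ⇒ +0.698043 -0.512171 = +0.185872;  D = +0.125127-0.137447i
d^2_{0,0}: k∈[0..2] ⇒ +0.332690 -0.976411 +0.179104 = -0.464617;  D = -0.464617+0.000000i
d^2_{1,0}: k∈[0..1] ⇒ -0.698043 +0.512171 = -0.185872;  D = -0.125127-0.137447i
d^2_{2,0}: single k=0 term ⇒ +0.597927;  D = -0.055988+0.595300i
Y_2^{m'}(θ=0.2528,φ=3.7537) and Σ D·Y over m':
  (-0.0560-0.5953i)·(+0.0082-0.0227i)  (+0.1251-0.1374i)·(-0.1531+0.1075i)  (-0.4646+0.0000i)·(+0.5716+0.0000i)  (-0.1251-0.1374i)·(+0.1531+0.1075i)  (-0.0560+0.5953i)·(+0.0082+0.0227i)
Y_2^0(R⁻¹ n̂) = -0.302318-0.000000i

Re=-0.3023 Im=0.0000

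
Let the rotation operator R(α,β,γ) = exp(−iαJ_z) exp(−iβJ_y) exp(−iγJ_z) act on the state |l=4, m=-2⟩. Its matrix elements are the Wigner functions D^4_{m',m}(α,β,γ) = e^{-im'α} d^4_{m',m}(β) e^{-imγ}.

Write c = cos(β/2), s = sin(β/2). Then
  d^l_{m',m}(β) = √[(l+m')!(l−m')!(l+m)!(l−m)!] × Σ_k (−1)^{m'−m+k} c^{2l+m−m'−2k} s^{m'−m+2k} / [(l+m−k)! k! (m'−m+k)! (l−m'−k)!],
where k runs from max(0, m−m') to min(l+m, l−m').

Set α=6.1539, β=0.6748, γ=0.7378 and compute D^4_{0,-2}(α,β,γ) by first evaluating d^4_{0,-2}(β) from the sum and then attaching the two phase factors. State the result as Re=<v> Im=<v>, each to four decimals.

First d^4_{0,-2}(β=0.6748), then the phase factors e^{-i(0)α} and e^{-i(-2)γ}:
With c≡cos(β/2)=0.943619 and s≡sin(β/2)=0.331035, N=[24·24·2·720]^{1/2}=910.735966
k: max(0,(-2)−(0))=0 … min(4+(-2),4−(0))=2
  k=0: (−1)^2·910.7360/(96)·0.9436^6·0.3310^2 = +0.733918
  k=1: (−1)^3·910.7360/(36)·0.9436^4·0.3310^4 = -0.240863
  k=2: (−1)^4·910.7360/(96)·0.9436^2·0.3310^6 = +0.011116
d^4_{0,-2}(0.6748) = +0.733918 -0.240863 +0.011116 = +0.504171
Phases: e^{-i·(0)·6.1539}=+1.000000+0.000000i, e^{-i·(-2)·0.7378}=+0.095053+0.995472i ⇒ D=+0.047923+0.501888i

Re=0.0479 Im=0.5019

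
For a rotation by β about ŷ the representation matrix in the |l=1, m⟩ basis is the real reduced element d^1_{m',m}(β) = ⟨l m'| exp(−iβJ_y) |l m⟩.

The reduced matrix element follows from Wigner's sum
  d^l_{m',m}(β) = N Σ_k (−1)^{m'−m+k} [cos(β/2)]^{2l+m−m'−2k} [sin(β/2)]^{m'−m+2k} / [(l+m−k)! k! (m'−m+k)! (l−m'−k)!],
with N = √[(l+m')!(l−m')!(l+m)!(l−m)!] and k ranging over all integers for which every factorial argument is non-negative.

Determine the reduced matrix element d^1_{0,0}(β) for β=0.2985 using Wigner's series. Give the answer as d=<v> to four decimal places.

d=0.9558

d^1_{0,0}(β=0.2985) via Wigner's sum:
c=cos(0.2985/2)=0.988883, s=sin(0.2985/2)=0.148697; N=√[1·1·1·1]=1.000000
Admissible k: 0..1 (factorial args all ≥0)
  k=0: (−1)^0·1.0000/(1)·0.9889^2·0.1487^0 = +0.977889
  k=1: (−1)^1·1.0000/(1)·0.9889^0·0.1487^2 = -0.022111
d^1_{0,0}(0.2985) = +0.977889 -0.022111 = +0.955779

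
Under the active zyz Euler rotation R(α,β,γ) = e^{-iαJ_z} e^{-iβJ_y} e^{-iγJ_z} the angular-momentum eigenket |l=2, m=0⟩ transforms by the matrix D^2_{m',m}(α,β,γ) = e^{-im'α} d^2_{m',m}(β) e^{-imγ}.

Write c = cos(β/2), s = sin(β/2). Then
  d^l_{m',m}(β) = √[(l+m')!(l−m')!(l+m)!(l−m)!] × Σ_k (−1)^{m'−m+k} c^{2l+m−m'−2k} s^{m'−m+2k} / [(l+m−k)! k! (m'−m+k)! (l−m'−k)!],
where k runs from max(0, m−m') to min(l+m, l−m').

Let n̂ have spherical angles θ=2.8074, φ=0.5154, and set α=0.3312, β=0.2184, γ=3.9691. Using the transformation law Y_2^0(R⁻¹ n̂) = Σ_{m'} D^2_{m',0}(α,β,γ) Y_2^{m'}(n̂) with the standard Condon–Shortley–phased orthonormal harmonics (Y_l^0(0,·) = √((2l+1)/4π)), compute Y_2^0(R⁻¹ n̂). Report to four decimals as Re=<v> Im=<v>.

Need the full column D^2_{m',0} for m'=−2..2 at α=0.3312, β=0.2184, γ=3.9691.
cos(β/2)=0.994044, sin(β/2)=0.108983
d^2_{-2,0}: single k=2 term ⇒ +0.028748;  D = +0.022668+0.017680i
d^2_{-1,0}: k∈[1..2] ⇒ +0.262211 -0.003152 = +0.259059;  D = +0.244980+0.084240i
d^2_{0,0}: k∈[0..2] ⇒ +0.976386 -0.046945 +0.000141 = +0.929583;  D = +0.929583+0.000000i
d^2_{1,0}: k∈[0..1] ⇒ -0.262211 +0.003152 = -0.259059;  D = -0.244980+0.084240i
d^2_{2,0}: single k=0 term ⇒ +0.028748;  D = +0.022668-0.017680i
Y_2^{m'}(θ=2.8074,φ=0.5154) and Σ D·Y over m':
  (+0.0227+0.0177i)·(+0.0214-0.0356i)  (+0.2450+0.0842i)·(-0.2083+0.1180i)  (+0.9296+0.0000i)·(+0.5290+0.0000i)  (-0.2450+0.0842i)·(+0.2083+0.1180i)  (+0.0227-0.0177i)·(+0.0214+0.0356i)
Y_2^0(R⁻¹ n̂) = +0.372035+0.000000i

Re=0.3720 Im=0.0000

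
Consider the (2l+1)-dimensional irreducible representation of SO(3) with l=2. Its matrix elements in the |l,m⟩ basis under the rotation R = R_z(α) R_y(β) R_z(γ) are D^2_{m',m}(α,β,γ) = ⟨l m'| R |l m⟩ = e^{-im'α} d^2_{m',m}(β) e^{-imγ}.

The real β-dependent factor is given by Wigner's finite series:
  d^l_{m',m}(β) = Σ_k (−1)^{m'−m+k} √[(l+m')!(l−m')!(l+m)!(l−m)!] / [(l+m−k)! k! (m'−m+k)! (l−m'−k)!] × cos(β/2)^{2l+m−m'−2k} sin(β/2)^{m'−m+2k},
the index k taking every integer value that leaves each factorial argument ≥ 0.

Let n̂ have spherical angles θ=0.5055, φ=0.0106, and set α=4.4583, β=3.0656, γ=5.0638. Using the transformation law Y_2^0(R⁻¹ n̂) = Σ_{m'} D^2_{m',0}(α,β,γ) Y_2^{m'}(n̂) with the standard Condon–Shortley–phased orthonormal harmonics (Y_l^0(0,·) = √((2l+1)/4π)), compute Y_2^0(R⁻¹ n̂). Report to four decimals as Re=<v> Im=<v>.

Re=0.4207 Im=0.0000

Need the full column D^2_{m',0} for m'=−2..2 at α=4.4583, β=3.0656, γ=5.0638.
cos(β/2)=0.037987, sin(β/2)=0.999278
d^2_{-2,0}: single k=2 term ⇒ +0.003530;  D = -0.003084+0.001717i
d^2_{-1,0}: k∈[1..2] ⇒ +0.000134 -0.092848 = -0.092714;  D = +0.023305+0.089737i
d^2_{0,0}: k∈[0..2] ⇒ +0.000002 -0.005764 +0.997116 = +0.991354;  D = +0.991354+0.000000i
d^2_{1,0}: k∈[0..1] ⇒ -0.000134 +0.092848 = +0.092714;  D = -0.023305+0.089737i
d^2_{2,0}: single k=0 term ⇒ +0.003530;  D = -0.003084-0.001717i
Y_2^{m'}(θ=0.5055,φ=0.0106) and Σ D·Y over m':
  (-0.0031+0.0017i)·(+0.0906-0.0019i)  (+0.0233+0.0897i)·(+0.3273-0.0035i)  (+0.9914+0.0000i)·(+0.4089+0.0000i)  (-0.0233+0.0897i)·(-0.3273-0.0035i)  (-0.0031-0.0017i)·(+0.0906+0.0019i)
Y_2^0(R⁻¹ n̂) = +0.420702+0.000000i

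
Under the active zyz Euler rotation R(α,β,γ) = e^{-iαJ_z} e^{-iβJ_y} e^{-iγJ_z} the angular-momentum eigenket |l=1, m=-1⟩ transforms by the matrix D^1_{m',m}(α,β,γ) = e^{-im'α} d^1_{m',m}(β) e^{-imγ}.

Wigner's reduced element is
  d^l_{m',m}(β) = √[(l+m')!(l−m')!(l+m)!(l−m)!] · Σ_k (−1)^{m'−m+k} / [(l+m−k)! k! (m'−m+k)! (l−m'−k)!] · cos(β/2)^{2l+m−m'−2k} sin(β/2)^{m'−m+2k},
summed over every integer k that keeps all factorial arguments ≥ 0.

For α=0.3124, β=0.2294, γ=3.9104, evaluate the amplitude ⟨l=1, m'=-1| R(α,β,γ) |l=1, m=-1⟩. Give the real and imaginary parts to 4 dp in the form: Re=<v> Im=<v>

Split into d^1_{-1,-1}(β=0.2294) × two z-phases.
c=cos(0.2294/2)=0.993429, s=sin(0.2294/2)=0.114449; N=√[1·2·1·2]=2.000000
k∈{0} keeps every argument non-negative
  k=0: (−1)^0·2.0000/(2)·0.9934^2·0.1144^0 = +0.986902
d^1_{-1,-1}(0.2294) = +0.986902
D = (+0.951599+0.307343i)·(+0.986902)·(-0.718740-0.695279i) = -0.464103-0.870966i

Re=-0.4641 Im=-0.8710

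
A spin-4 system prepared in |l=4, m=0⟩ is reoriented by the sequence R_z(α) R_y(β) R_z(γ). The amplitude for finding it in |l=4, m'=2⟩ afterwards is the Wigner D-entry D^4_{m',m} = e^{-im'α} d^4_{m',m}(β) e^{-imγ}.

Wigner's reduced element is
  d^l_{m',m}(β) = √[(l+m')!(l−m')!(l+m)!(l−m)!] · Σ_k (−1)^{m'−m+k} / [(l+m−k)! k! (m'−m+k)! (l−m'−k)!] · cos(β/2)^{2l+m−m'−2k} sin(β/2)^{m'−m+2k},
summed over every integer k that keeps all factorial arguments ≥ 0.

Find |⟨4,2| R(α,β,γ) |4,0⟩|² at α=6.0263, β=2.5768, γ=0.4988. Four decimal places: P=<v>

P=0.2046

First d^4_{2,0}(β=2.5768), then the phase factors e^{-i(2)α} and e^{-i(0)γ}:
Half-angle: c=0.278658, s=0.960390. N=√(720·2·24·24)=910.735966
The bounds max(0,m−m')=0 and min(l+m,l−m')=2 give 3 terms
  k=0: (−1)^2·910.7360/(96)·0.2787^6·0.9604^2 = +0.004097
  k=1: (−1)^3·910.7360/(36)·0.2787^4·0.9604^4 = -0.129768
  k=2: (−1)^4·910.7360/(96)·0.2787^2·0.9604^6 = +0.578031
d^4_{2,0}(2.5768) = +0.004097 -0.129768 +0.578031 = +0.452360
|D^4_{2,0}|² = |d^4_{2,0}(β)|² = (+0.452360)² = 0.204629 (the z-rotation phases have unit modulus)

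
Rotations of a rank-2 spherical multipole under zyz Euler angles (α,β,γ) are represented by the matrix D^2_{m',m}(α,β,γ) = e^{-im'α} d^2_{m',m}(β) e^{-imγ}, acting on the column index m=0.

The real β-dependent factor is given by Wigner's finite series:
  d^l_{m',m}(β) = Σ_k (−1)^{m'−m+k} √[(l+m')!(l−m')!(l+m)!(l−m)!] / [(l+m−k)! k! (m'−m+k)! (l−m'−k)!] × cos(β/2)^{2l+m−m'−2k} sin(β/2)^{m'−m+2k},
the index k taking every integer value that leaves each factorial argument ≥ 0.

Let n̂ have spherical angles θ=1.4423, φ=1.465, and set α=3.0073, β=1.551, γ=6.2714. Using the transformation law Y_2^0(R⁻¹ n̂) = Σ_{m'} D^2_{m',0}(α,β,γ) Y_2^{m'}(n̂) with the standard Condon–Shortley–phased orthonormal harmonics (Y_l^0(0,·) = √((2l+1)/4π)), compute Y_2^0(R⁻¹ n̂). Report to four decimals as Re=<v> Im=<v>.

Need the full column D^2_{m',0} for m'=−2..2 at α=3.0073, β=1.551, γ=6.2714.
cos(β/2)=0.714071, sin(β/2)=0.700073
d^2_{-2,0}: single k=2 term ⇒ +0.612132;  D = +0.590186-0.162440i
d^2_{-1,0}: k∈[1..2] ⇒ +0.624372 -0.600133 = +0.024239;  D = -0.024021+0.003245i
d^2_{0,0}: k∈[0..2] ⇒ +0.259995 -0.999608 +0.240200 = -0.499412;  D = -0.499412+0.000000i
d^2_{1,0}: k∈[0..1] ⇒ -0.624372 +0.600133 = -0.024239;  D = +0.024021+0.003245i
d^2_{2,0}: single k=0 term ⇒ +0.612132;  D = +0.590186+0.162440i
Y_2^{m'}(θ=1.4423,φ=1.465) and Σ D·Y over m':
  (+0.5902-0.1624i)·(-0.3715-0.0798i)  (-0.0240+0.0032i)·(+0.0104-0.0976i)  (-0.4994+0.0000i)·(-0.2999+0.0000i)  (+0.0240+0.0032i)·(-0.0104-0.0976i)  (+0.5902+0.1624i)·(-0.3715+0.0798i)
Y_2^0(R⁻¹ n̂) = -0.314495+0.000000i

Re=-0.3145 Im=0.0000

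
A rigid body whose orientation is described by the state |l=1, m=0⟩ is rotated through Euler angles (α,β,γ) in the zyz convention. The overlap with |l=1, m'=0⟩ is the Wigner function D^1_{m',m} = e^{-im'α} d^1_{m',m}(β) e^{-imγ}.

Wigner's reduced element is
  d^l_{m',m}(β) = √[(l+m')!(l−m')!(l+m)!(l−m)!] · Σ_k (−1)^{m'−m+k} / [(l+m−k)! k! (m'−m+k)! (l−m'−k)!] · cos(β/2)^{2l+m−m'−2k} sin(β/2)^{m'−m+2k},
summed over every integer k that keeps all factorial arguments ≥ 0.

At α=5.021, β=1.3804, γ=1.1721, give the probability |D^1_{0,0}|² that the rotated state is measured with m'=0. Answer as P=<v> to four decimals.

First d^1_{0,0}(β=1.3804), then the phase factors e^{-i(0)α} and e^{-i(0)γ}:
Half-angle: c=0.771119, s=0.636691. N=√(1·1·1·1)=1.000000
The bounds max(0,m−m')=0 and min(l+m,l−m')=1 give 2 terms
  k=0: (−1)^0·1.0000/(1)·0.7711^2·0.6367^0 = +0.594624
  k=1: (−1)^1·1.0000/(1)·0.7711^0·0.6367^2 = -0.405376
d^1_{0,0}(1.3804) = +0.594624 -0.405376 = +0.189248
|D^1_{0,0}|² = |d^1_{0,0}(β)|² = (+0.189248)² = 0.035815 (the z-rotation phases have unit modulus)

P=0.0358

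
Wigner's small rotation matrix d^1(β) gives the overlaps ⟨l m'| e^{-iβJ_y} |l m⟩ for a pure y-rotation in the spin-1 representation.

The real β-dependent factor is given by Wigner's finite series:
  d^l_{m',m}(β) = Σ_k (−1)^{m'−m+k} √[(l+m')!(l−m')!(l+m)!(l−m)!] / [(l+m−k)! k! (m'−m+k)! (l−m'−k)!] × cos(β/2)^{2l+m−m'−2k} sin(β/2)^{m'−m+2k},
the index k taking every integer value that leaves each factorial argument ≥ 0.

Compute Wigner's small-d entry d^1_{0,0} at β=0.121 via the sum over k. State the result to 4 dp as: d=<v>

d=0.9927

d^1_{0,0}(β=0.121) via Wigner's sum:
Half-angle: c=0.998170, s=0.060463. N=√(1·1·1·1)=1.000000
The bounds max(0,m−m')=0 and min(l+m,l−m')=1 give 2 terms
  k=0: (−1)^0·1.0000/(1)·0.9982^2·0.0605^0 = +0.996344
  k=1: (−1)^1·1.0000/(1)·0.9982^0·0.0605^2 = -0.003656
d^1_{0,0}(0.121) = +0.996344 -0.003656 = +0.992688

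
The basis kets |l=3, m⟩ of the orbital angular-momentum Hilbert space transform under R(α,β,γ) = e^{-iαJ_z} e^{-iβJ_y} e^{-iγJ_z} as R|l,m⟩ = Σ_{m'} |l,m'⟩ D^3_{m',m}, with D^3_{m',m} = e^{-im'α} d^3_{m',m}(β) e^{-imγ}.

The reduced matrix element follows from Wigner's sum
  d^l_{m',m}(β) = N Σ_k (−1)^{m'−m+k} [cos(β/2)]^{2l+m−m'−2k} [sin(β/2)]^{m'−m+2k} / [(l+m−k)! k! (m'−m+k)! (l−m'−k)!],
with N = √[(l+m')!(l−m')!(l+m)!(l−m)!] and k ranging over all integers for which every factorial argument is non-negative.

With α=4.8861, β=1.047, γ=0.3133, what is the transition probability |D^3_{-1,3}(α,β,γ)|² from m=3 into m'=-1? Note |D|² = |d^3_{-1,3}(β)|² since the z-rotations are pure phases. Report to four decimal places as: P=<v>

Split into d^3_{-1,3}(β=1.047) × two z-phases.
Half-angle: c=0.866075, s=0.499914. N=√(2·24·720·1)=185.903201
The bounds max(0,m−m')=4 and min(l+m,l−m')=4 give 1 term
  k=4: (−1)^0·185.9032/(48)·0.8661^2·0.4999^4 = +0.181443
d^3_{-1,3}(1.047) = +0.181443
|D^3_{-1,3}|² = |d^3_{-1,3}(β)|² = (+0.181443)² = 0.032921 (the z-rotation phases have unit modulus)

P=0.0329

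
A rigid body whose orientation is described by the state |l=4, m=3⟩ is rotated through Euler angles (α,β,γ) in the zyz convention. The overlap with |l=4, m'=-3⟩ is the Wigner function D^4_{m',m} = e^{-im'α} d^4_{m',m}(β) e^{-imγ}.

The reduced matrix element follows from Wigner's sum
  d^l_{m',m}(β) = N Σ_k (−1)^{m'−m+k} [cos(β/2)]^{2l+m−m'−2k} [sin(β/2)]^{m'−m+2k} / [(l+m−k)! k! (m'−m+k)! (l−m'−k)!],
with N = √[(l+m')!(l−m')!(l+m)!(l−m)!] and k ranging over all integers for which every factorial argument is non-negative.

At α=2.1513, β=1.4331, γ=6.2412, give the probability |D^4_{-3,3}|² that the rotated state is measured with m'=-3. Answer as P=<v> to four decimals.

P=0.0812

D^4_{-3,3}(2.1513,1.4331,6.2412) = e^{-i·-3·2.1513}·d^4_{-3,3}(1.4331)·e^{-i·3·6.2412}. Compute d first:
Half-angle: c=0.754076, s=0.656787. N=√(1·5040·5040·1)=5040.000000
k: max(0,(3)−(-3))=6 … min(4+(3),4−(-3))=7
  k=6: (−1)^0·5040.0000/(720)·0.7541^2·0.6568^6 = +0.319504
  k=7: (−1)^1·5040.0000/(5040)·0.7541^0·0.6568^8 = -0.034626
d^4_{-3,3}(1.4331) = +0.319504 -0.034626 = +0.284878
|D^4_{-3,3}|² = |d^4_{-3,3}(β)|² = (+0.284878)² = 0.081156 (the z-rotation phases have unit modulus)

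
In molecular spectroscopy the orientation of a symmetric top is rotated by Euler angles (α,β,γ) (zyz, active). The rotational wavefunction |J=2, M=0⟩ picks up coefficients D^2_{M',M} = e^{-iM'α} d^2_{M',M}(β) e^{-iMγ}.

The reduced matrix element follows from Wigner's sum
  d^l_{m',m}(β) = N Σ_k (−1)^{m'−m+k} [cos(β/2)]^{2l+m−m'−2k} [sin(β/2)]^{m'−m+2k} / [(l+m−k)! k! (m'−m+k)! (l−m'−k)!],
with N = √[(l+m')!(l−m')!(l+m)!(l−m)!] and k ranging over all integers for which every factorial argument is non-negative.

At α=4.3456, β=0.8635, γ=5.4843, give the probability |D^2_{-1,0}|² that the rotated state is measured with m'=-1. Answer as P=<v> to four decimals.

P=0.3659

Split into d^2_{-1,0}(β=0.8635) × two z-phases.
With c≡cos(β/2)=0.908235 and s≡sin(β/2)=0.418461, N=[1·6·2·2]^{1/2}=4.898979
k: max(0,(0)−(-1))=1 … min(2+(0),2−(-1))=2
  k=1: (−1)^0·4.8990/(2)·0.9082^3·0.4185^1 = +0.767936
  k=2: (−1)^1·4.8990/(2)·0.9082^1·0.4185^3 = -0.163019
d^2_{-1,0}(0.8635) = +0.767936 -0.163019 = +0.604917
|D^2_{-1,0}|² = |d^2_{-1,0}(β)|² = (+0.604917)² = 0.365924 (the z-rotation phases have unit modulus)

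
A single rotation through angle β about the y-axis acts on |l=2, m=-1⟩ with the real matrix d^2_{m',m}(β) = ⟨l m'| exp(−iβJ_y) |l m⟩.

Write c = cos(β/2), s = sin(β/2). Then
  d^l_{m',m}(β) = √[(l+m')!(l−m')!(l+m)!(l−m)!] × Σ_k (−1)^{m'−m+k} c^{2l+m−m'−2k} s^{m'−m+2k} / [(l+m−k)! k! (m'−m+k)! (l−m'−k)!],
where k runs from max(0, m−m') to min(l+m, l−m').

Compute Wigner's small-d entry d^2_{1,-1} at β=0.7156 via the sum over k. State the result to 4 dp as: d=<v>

d^2_{1,-1}(β=0.7156) via Wigner's sum:
c=cos(0.7156/2)=0.936670, s=sin(0.7156/2)=0.350214; N=√[6·1·1·6]=6.000000
k∈{0,1} keeps every argument non-negative
  k=0: (−1)^2·6.0000/(2)·0.9367^2·0.3502^2 = +0.322821
  k=1: (−1)^3·6.0000/(6)·0.9367^0·0.3502^4 = -0.015043
d^2_{1,-1}(0.7156) = +0.322821 -0.015043 = +0.307778

d=0.3078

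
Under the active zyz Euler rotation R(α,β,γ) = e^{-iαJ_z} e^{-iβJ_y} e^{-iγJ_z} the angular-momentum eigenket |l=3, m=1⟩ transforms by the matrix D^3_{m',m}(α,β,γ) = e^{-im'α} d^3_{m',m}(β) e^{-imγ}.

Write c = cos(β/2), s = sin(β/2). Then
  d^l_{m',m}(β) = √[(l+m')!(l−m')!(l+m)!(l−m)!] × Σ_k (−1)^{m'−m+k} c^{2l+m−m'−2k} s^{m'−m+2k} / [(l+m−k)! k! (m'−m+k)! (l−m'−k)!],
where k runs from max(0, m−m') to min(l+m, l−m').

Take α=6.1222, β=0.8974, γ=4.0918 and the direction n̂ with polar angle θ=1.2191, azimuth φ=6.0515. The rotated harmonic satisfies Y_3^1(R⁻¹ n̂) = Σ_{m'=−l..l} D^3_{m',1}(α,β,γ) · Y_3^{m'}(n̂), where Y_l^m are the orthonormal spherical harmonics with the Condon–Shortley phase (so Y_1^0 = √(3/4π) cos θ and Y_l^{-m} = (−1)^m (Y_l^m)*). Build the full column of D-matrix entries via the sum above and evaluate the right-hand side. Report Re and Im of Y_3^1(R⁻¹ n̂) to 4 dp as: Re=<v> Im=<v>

Need the full column D^3_{m',1} for m'=−3..3 at α=6.1222, β=0.8974, γ=4.0918.
cos(β/2)=0.901012, sin(β/2)=0.433795
d^3_{-3,1}: single k=4 term ⇒ +0.111338;  D = -0.015275+0.110285i
d^3_{-2,1}: k∈[3..4] ⇒ +0.377636 -0.043767 = +0.333869;  D = -0.098224+0.319093i
d^3_{-1,1}: k∈[2..4] ⇒ +0.744117 -0.229979 +0.006664 = +0.520802;  D = -0.231024+0.466758i
d^3_{0,1}: k∈[1..3] ⇒ +0.892333 -0.620520 +0.047945 = +0.319758;  D = -0.185944+0.260135i
d^3_{1,1}: k∈[0..2] ⇒ +0.535036 -0.992156 +0.172484 = -0.284637;  D = +0.200497-0.202037i
d^3_{2,1}: k∈[0..1] ⇒ -0.814585 +0.377636 = -0.436949;  D = +0.353520-0.256803i
d^3_{3,1}: single k=0 term ⇒ +0.480326;  D = -0.428839+0.216355i
Y_3^{m'}(θ=1.2191,φ=6.0515) and Σ D·Y over m':
  (-0.0153+0.1103i)·(+0.2651+0.2211i)  (-0.0982+0.3191i)·(+0.2776+0.1387i)  (-0.2310+0.4668i)·(-0.1201-0.0283i)  (-0.1859+0.2601i)·(-0.3094+0.0000i)  (+0.2005-0.2020i)·(+0.1201-0.0283i)  (+0.3535-0.2568i)·(+0.2776-0.1387i)  (-0.4288+0.2164i)·(-0.2651+0.2211i)
Y_3^1(R⁻¹ n̂) = +0.145267-0.331589i

Re=0.1453 Im=-0.3316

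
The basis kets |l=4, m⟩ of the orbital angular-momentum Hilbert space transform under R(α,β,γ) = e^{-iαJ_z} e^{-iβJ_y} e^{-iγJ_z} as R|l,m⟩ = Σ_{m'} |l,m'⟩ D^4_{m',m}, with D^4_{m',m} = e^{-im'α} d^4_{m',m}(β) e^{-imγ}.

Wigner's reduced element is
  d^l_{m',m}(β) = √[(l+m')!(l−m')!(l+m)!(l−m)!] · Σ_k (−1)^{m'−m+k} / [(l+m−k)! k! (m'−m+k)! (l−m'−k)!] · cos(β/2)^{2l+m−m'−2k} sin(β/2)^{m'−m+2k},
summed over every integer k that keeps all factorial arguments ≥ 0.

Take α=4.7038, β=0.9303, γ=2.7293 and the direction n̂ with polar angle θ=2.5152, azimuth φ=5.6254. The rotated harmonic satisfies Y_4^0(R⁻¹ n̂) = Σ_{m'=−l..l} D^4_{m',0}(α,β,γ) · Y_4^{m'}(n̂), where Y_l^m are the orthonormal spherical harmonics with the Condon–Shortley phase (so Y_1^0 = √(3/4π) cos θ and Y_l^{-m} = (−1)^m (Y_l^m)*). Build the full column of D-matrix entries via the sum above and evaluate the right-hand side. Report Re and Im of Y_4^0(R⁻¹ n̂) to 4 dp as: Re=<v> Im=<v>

Need the full column D^4_{m',0} for m'=−4..4 at α=4.7038, β=0.9303, γ=2.7293.
cos(β/2)=0.893754, sin(β/2)=0.448557
d^4_{-4,0}: single k=4 term ⇒ +0.216118;  D = +0.215991-0.007423i
d^4_{-3,0}: k∈[3..4] ⇒ +0.608986 -0.153393 = +0.455593;  D = +0.011738+0.455442i
d^4_{-2,0}: k∈[2..4] ⇒ +0.972893 -0.653480 +0.061725 = +0.381138;  D = -0.381082+0.006547i
d^4_{-1,0}: k∈[1..4] ⇒ +0.913818 -1.381050 +0.347863 -0.014603 = -0.133973;  D = +0.001151+0.133968i
d^4_{0,0}: k∈[0..4] ⇒ +0.407141 -1.640831 +0.929919 -0.104103 +0.001639 = -0.406234;  D = -0.406234+0.000000i
d^4_{1,0}: k∈[0..3] ⇒ -0.913818 +1.381050 -0.347863 +0.014603 = +0.133973;  D = -0.001151+0.133968i
d^4_{2,0}: k∈[0..2] ⇒ +0.972893 -0.653480 +0.061725 = +0.381138;  D = -0.381082-0.006547i
d^4_{3,0}: k∈[0..1] ⇒ -0.608986 +0.153393 = -0.455593;  D = -0.011738+0.455442i
d^4_{4,0}: single k=0 term ⇒ +0.216118;  D = +0.215991+0.007423i
Y_4^{m'}(θ=2.5152,φ=5.6254) and Σ D·Y over m':
  (+0.2160-0.0074i)·(-0.0456+0.0255i)  (+0.0117+0.4554i)·(+0.0800-0.1880i)  (-0.3811+0.0065i)·(+0.1043+0.3998i)  (+0.0012+0.1340i)·(-0.2835-0.2190i)  (-0.4062+0.0000i)·(-0.1706+0.0000i)  (-0.0012+0.1340i)·(+0.2835-0.2190i)  (-0.3811-0.0065i)·(+0.1043-0.3998i)  (-0.0117+0.4554i)·(-0.0800-0.1880i)  (+0.2160+0.0074i)·(-0.0456-0.0255i)
Y_4^0(R⁻¹ n̂) = +0.196360-0.000000i

Re=0.1964 Im=0.0000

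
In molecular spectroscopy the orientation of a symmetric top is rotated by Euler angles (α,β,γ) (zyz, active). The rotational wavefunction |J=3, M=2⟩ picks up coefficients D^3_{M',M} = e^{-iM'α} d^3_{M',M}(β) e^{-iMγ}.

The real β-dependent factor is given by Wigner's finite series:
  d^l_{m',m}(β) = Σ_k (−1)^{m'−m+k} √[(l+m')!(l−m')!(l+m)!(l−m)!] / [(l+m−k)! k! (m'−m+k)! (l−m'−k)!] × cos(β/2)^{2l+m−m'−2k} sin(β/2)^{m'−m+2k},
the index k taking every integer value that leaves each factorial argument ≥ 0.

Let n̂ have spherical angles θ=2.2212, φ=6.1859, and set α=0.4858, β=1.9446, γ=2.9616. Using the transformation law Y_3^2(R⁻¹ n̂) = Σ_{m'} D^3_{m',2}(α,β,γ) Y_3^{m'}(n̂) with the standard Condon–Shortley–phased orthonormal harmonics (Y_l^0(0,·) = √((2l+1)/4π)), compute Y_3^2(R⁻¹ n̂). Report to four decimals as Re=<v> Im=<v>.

Re=0.0137 Im=-0.2529

Need the full column D^3_{m',2} for m'=−3..3 at α=0.4858, β=1.9446, γ=2.9616.
cos(β/2)=0.563401, sin(β/2)=0.826184
d^3_{-3,2}: single k=5 term ⇒ +0.531222;  D = -0.129670+0.515153i
d^3_{-2,2}: k∈[4..5] ⇒ +0.739454 -0.318024 = +0.421431;  D = +0.099852+0.409430i
d^3_{-1,2}: k∈[3..4] ⇒ +0.637841 -0.685805 = -0.047964;  D = -0.031807-0.035901i
d^3_{0,2}: k∈[2..3] ⇒ +0.376690 -0.810032 = -0.433342;  D = -0.405566-0.152649i
d^3_{1,2}: k∈[1..2] ⇒ +0.148308 -0.637841 = -0.489533;  D = -0.485664+0.061428i
d^3_{2,2}: k∈[0..1] ⇒ +0.031982 -0.343869 = -0.311887;  D = -0.255349+0.179083i
d^3_{3,2}: single k=0 term ⇒ -0.114879;  D = -0.052373+0.102246i
Y_3^{m'}(θ=2.2212,φ=6.1859) and Σ D·Y over m':
  (-0.1297+0.5152i)·(+0.2014+0.0605i)  (+0.0999+0.4094i)·(-0.3845-0.0758i)  (-0.0318-0.0359i)·(+0.2133+0.0208i)  (-0.4056-0.1526i)·(+0.2637+0.0000i)  (-0.4857+0.0614i)·(-0.2133+0.0208i)  (-0.2553+0.1791i)·(-0.3845+0.0758i)  (-0.0524+0.1022i)·(-0.2014+0.0605i)
Y_3^2(R⁻¹ n̂) = +0.013664-0.252852i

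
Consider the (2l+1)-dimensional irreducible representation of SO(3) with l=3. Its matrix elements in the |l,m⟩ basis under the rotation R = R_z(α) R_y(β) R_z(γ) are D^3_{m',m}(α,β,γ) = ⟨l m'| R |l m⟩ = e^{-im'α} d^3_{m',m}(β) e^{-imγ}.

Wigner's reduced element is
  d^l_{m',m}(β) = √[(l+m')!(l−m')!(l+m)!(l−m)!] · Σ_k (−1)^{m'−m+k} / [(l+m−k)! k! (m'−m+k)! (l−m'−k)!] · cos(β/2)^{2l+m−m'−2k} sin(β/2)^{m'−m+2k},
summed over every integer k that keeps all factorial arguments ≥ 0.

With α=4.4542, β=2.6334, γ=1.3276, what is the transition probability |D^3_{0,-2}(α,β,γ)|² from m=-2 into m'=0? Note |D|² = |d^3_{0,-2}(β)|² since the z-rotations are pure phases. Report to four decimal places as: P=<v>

D^3_{0,-2}(4.4542,2.6334,1.3276) = e^{-i·0·4.4542}·d^3_{0,-2}(2.6334)·e^{-i·-2·1.3276}. Compute d first:
With c≡cos(β/2)=0.251371 and s≡sin(β/2)=0.967891, N=[6·6·1·120]^{1/2}=65.726707
k∈{0,1} keeps every argument non-negative
  k=0: (−1)^2·65.7267/(12)·0.2514^4·0.9679^2 = +0.020487
  k=1: (−1)^3·65.7267/(12)·0.2514^2·0.9679^4 = -0.303736
d^3_{0,-2}(2.6334) = +0.020487 -0.303736 = -0.283249
|D^3_{0,-2}|² = |d^3_{0,-2}(β)|² = (-0.283249)² = 0.080230 (the z-rotation phases have unit modulus)

P=0.0802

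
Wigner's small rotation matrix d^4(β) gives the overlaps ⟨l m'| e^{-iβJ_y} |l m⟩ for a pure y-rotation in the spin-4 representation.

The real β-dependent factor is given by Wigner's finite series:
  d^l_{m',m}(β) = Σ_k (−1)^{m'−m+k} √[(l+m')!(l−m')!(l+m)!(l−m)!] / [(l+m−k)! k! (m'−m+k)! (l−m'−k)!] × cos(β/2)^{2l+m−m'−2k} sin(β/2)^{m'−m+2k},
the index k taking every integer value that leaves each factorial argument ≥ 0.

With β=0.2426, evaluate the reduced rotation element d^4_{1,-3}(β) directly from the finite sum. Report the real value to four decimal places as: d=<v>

d^4_{1,-3}(β=0.2426) via Wigner's sum:
With c≡cos(β/2)=0.992652 and s≡sin(β/2)=0.121003, N=[120·6·1·5040]^{1/2}=1904.940944
k∈{0,1} keeps every argument non-negative
  k=0: (−1)^4·1904.9409/(144)·0.9927^4·0.1210^4 = +0.002754
  k=1: (−1)^5·1904.9409/(240)·0.9927^2·0.1210^6 = -0.000025
d^4_{1,-3}(0.2426) = +0.002754 -0.000025 = +0.002729

d=0.0027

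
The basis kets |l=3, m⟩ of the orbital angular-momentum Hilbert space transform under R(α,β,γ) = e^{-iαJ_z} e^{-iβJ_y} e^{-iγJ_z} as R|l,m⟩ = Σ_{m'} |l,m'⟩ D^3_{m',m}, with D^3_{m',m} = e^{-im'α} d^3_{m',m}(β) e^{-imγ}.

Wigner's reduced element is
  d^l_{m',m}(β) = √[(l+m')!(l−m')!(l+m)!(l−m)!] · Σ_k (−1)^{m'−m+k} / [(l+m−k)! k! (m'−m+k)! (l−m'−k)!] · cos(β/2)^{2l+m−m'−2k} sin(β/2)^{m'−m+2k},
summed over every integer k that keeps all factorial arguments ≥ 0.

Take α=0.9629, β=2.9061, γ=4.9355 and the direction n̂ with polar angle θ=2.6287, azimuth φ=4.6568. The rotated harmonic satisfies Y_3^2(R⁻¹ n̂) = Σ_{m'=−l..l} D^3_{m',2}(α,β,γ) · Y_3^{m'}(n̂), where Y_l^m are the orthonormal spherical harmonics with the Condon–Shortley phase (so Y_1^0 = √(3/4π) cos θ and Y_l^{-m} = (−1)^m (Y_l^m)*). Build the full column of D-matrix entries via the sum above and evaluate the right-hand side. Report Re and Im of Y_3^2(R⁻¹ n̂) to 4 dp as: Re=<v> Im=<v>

Re=-0.1072 Im=0.3179

Need the full column D^3_{m',2} for m'=−3..3 at α=0.9629, β=2.9061, γ=4.9355.
cos(β/2)=0.117474, sin(β/2)=0.993076
d^3_{-3,2}: single k=5 term ⇒ +0.277927;  D = +0.212729-0.178857i
d^3_{-2,2}: k∈[4..5] ⇒ +0.067110 -0.959168 = -0.892058;  D = +0.081259+0.888349i
d^3_{-1,2}: k∈[3..4] ⇒ +0.010042 -0.358803 = -0.348761;  D = +0.303235+0.172286i
d^3_{0,2}: k∈[2..3] ⇒ +0.001029 -0.073515 = -0.072486;  D = +0.065389-0.031282i
d^3_{1,2}: k∈[1..2] ⇒ +0.000070 -0.010042 = -0.009971;  D = +0.001605-0.009841i
d^3_{2,2}: k∈[0..1] ⇒ +0.000003 -0.000939 = -0.000936;  D = -0.000673-0.000652i
d^3_{3,2}: single k=0 term ⇒ -0.000054;  D = -0.000053+0.000010i
Y_3^{m'}(θ=2.6287,φ=4.6568) and Σ D·Y over m':
  (+0.2127-0.1789i)·(+0.0082-0.0486i)  (+0.0813+0.8883i)·(+0.2131+0.0238i)  (+0.3032+0.1723i)·(-0.0246+0.4427i)  (+0.0654-0.0313i)·(-0.2588+0.0000i)  (+0.0016-0.0098i)·(+0.0246+0.4427i)  (-0.0007-0.0007i)·(+0.2131-0.0238i)  (-0.0001+0.0000i)·(-0.0082-0.0486i)
Y_3^2(R⁻¹ n̂) = -0.107205+0.317881i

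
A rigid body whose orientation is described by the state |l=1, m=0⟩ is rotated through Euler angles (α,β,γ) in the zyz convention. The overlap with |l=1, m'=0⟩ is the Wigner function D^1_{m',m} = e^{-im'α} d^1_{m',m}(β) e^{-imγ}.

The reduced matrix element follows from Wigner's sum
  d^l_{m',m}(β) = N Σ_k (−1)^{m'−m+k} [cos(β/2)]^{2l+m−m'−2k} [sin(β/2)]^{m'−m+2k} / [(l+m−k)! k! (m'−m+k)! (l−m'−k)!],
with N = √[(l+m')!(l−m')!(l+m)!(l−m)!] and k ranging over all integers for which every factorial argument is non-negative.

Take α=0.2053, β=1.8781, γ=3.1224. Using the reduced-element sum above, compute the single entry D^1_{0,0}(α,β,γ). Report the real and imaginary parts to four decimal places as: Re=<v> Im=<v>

Re=-0.3025 Im=0.0000

Split into d^1_{0,0}(β=1.8781) × two z-phases.
With c≡cos(β/2)=0.590555 and s≡sin(β/2)=0.806997, N=[1·1·1·1]^{1/2}=1.000000
k: max(0,(0)−(0))=0 … min(1+(0),1−(0))=1
  k=0: (−1)^0·1.0000/(1)·0.5906^2·0.8070^0 = +0.348755
  k=1: (−1)^1·1.0000/(1)·0.5906^0·0.8070^2 = -0.651245
d^1_{0,0}(1.8781) = +0.348755 -0.651245 = -0.302490
Attach z-rotation phases: D = e^{-i(0)(0.2053)}·(-0.302490)·e^{-i(0)(3.1224)} = -0.302490+0.000000i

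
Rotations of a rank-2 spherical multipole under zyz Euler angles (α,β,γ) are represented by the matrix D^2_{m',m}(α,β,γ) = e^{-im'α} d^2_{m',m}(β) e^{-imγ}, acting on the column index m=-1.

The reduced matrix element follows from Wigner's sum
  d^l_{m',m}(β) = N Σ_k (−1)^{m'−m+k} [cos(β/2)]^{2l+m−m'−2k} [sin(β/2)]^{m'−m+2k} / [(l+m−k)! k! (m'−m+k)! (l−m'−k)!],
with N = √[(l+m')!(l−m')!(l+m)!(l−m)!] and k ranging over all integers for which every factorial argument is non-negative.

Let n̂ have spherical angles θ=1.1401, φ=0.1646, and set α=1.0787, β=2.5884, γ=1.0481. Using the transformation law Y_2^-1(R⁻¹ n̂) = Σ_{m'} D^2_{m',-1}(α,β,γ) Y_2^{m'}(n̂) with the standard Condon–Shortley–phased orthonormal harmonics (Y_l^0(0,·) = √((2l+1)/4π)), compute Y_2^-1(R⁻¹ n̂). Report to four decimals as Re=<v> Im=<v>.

Need the full column D^2_{m',-1} for m'=−2..2 at α=1.0787, β=2.5884, γ=1.0481.
cos(β/2)=0.273083, sin(β/2)=0.961990
d^2_{-2,-1}: single k=1 term ⇒ +0.039182;  D = -0.039102-0.002502i
d^2_{-1,-1}: k∈[0..1] ⇒ +0.005561 -0.207039 = -0.201478;  D = +0.106339-0.171129i
d^2_{0,-1}: k∈[0..1] ⇒ -0.047988 +0.595501 = +0.547513;  D = +0.273329+0.474407i
d^2_{1,-1}: k∈[0..1] ⇒ +0.207039 -0.856413 = -0.649374;  D = -0.649070+0.019868i
d^2_{2,-1}: single k=0 term ⇒ -0.486225;  D = -0.216510+0.435359i
Y_2^{m'}(θ=1.1401,φ=0.1646) and Σ D·Y over m':
  (-0.0391-0.0025i)·(+0.3018-0.1031i)  (+0.1063-0.1711i)·(+0.2891-0.0480i)  (+0.2733+0.4744i)·(-0.1505+0.0000i)  (-0.6491+0.0199i)·(-0.2891-0.0480i)  (-0.2165+0.4354i)·(+0.3018+0.1031i)
Y_2^-1(R⁻¹ n̂) = +0.047721+0.011812i

Re=0.0477 Im=0.0118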